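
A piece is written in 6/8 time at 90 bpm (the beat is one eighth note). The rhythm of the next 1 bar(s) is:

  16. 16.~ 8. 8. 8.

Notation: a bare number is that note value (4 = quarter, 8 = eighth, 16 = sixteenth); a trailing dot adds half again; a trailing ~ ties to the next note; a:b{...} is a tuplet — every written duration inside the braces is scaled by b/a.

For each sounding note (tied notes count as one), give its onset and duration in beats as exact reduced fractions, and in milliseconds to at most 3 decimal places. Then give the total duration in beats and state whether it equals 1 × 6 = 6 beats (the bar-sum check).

1) 0.0ms=0b +500.0ms=3/4b
2) 500.0ms=3/4b +1500.0ms=9/4b
3) 2000.0ms=3b +1000.0ms=3/2b
4) 3000.0ms=9/2b +1000.0ms=3/2b
Σ=6b of 6 (90bpm 6/8) — PASS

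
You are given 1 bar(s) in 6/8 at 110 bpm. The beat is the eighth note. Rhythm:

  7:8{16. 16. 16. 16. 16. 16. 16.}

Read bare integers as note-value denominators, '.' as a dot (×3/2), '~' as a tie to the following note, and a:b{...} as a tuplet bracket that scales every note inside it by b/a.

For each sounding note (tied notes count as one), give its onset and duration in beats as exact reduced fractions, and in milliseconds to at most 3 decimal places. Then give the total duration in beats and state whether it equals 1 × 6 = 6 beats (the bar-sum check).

1) 0.0ms=0b +467.532ms=6/7b
2) 467.532ms=6/7b +467.532ms=6/7b
3) 935.065ms=12/7b +467.532ms=6/7b
4) 1402.597ms=18/7b +467.532ms=6/7b
5) 1870.13ms=24/7b +467.532ms=6/7b
6) 2337.662ms=30/7b +467.532ms=6/7b
7) 2805.195ms=36/7b +467.532ms=6/7b
Σ=6b of 6 (110bpm 6/8) — PASS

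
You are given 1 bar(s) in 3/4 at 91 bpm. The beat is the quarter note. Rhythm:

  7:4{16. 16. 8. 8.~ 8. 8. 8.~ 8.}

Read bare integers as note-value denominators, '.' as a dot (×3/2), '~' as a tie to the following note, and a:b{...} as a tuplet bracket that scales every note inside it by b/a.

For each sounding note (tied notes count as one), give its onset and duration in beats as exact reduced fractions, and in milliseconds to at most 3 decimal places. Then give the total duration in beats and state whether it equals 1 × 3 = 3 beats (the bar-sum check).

1) 0.0ms=0b +141.287ms=3/14b
2) 141.287ms=3/14b +141.287ms=3/14b
3) 282.575ms=3/7b +282.575ms=3/7b
4) 565.149ms=6/7b +565.149ms=6/7b
5) 1130.298ms=12/7b +282.575ms=3/7b
6) 1412.873ms=15/7b +565.149ms=6/7b
Σ=3b of 3 (91bpm 3/4) — PASS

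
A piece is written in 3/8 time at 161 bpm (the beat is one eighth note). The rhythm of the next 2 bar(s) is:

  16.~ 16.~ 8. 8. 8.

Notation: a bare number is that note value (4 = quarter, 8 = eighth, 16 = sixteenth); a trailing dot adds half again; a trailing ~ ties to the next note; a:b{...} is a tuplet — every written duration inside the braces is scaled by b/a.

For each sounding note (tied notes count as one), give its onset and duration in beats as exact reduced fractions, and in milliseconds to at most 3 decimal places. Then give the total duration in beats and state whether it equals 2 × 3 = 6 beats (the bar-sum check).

1) 0.0ms=0b +1118.012ms=3b
2) 1118.012ms=3b +559.006ms=3/2b
3) 1677.019ms=9/2b +559.006ms=3/2b
Σ=6b of 6 (161bpm 3/8) — PASS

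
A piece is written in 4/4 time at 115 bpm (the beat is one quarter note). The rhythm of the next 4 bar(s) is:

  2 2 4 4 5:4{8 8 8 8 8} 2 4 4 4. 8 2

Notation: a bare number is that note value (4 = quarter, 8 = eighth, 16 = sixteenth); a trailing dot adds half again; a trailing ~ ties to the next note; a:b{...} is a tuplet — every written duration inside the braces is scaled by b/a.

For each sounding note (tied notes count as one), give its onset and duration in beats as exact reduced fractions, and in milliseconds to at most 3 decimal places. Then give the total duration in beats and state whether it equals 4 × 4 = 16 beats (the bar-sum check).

1) 0.0ms=0b +1043.478ms=2b
2) 1043.478ms=2b +1043.478ms=2b
3) 2086.957ms=4b +521.739ms=1b
4) 2608.696ms=5b +521.739ms=1b
5) 3130.435ms=6b +208.696ms=2/5b
6) 3339.13ms=32/5b +208.696ms=2/5b
7) 3547.826ms=34/5b +208.696ms=2/5b
8) 3756.522ms=36/5b +208.696ms=2/5b
9) 3965.217ms=38/5b +208.696ms=2/5b
10) 4173.913ms=8b +1043.478ms=2b
11) 5217.391ms=10b +521.739ms=1b
12) 5739.13ms=11b +521.739ms=1b
13) 6260.87ms=12b +782.609ms=3/2b
14) 7043.478ms=27/2b +260.87ms=1/2b
15) 7304.348ms=14b +1043.478ms=2b
Σ=16b of 16 (115bpm 4/4) — PASS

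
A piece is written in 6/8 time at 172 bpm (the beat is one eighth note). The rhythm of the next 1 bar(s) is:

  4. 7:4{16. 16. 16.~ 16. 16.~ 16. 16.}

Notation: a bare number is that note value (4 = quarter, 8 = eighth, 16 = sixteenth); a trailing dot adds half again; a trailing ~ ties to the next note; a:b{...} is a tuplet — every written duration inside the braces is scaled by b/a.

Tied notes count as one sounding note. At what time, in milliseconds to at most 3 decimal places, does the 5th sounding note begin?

1. 0.0ms @ 0 + 1046.512ms (3)
2. 1046.512ms @ 3 + 149.502ms (3/7)
3. 1196.013ms @ 24/7 + 149.502ms (3/7)
4. 1345.515ms @ 27/7 + 299.003ms (6/7)
5. 1644.518ms @ 33/7 + 299.003ms (6/7)
6. 1943.522ms @ 39/7 + 149.502ms (3/7)

note 5 onset = 33/7b = 1644.518ms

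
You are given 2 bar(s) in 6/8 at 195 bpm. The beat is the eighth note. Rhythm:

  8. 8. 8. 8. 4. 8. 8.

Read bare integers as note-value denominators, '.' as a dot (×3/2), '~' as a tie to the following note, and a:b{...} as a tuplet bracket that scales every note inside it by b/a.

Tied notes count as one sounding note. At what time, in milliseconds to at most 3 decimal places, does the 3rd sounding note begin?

note 3 onset = 3b = 923.077ms

1. 0.0ms @ 0 + 461.538ms (3/2)
2. 461.538ms @ 3/2 + 461.538ms (3/2)
3. 923.077ms @ 3 + 461.538ms (3/2)
4. 1384.615ms @ 9/2 + 461.538ms (3/2)
5. 1846.154ms @ 6 + 923.077ms (3)
6. 2769.231ms @ 9 + 461.538ms (3/2)
7. 3230.769ms @ 21/2 + 461.538ms (3/2)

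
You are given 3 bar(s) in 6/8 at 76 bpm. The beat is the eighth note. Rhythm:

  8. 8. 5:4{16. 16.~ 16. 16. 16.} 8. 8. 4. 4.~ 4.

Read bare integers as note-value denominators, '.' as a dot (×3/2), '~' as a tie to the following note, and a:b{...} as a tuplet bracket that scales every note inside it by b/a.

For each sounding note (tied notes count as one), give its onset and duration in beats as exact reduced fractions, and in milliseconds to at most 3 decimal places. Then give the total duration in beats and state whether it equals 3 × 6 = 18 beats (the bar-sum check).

1) 0.0ms=0b +1184.211ms=3/2b
2) 1184.211ms=3/2b +1184.211ms=3/2b
3) 2368.421ms=3b +473.684ms=3/5b
4) 2842.105ms=18/5b +947.368ms=6/5b
5) 3789.474ms=24/5b +473.684ms=3/5b
6) 4263.158ms=27/5b +473.684ms=3/5b
7) 4736.842ms=6b +1184.211ms=3/2b
8) 5921.053ms=15/2b +1184.211ms=3/2b
9) 7105.263ms=9b +2368.421ms=3b
10) 9473.684ms=12b +4736.842ms=6b
Σ=18b of 18 (76bpm 6/8) — PASS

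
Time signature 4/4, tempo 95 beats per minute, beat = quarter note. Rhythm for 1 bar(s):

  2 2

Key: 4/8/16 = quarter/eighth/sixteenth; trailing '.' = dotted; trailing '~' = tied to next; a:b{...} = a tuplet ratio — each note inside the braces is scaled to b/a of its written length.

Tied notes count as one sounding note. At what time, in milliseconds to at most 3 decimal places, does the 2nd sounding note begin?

1. 0.0ms @ 0 + 1263.158ms (2)
2. 1263.158ms @ 2 + 1263.158ms (2)

note 2 onset = 2b = 1263.158ms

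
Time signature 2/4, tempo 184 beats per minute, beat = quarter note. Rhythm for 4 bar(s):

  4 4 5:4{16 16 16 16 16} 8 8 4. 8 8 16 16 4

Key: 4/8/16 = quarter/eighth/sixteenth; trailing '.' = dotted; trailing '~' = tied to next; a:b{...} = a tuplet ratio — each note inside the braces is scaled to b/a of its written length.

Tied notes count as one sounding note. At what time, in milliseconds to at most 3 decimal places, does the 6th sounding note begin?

note 6 onset = 13/5b = 847.826ms

1. 0.0ms @ 0 + 326.087ms (1)
2. 326.087ms @ 1 + 326.087ms (1)
3. 652.174ms @ 2 + 65.217ms (1/5)
4. 717.391ms @ 11/5 + 65.217ms (1/5)
5. 782.609ms @ 12/5 + 65.217ms (1/5)
6. 847.826ms @ 13/5 + 65.217ms (1/5)
7. 913.043ms @ 14/5 + 65.217ms (1/5)
8. 978.261ms @ 3 + 163.043ms (1/2)
9. 1141.304ms @ 7/2 + 163.043ms (1/2)
10. 1304.348ms @ 4 + 489.13ms (3/2)
11. 1793.478ms @ 11/2 + 163.043ms (1/2)
12. 1956.522ms @ 6 + 163.043ms (1/2)
13. 2119.565ms @ 13/2 + 81.522ms (1/4)
14. 2201.087ms @ 27/4 + 81.522ms (1/4)
15. 2282.609ms @ 7 + 326.087ms (1)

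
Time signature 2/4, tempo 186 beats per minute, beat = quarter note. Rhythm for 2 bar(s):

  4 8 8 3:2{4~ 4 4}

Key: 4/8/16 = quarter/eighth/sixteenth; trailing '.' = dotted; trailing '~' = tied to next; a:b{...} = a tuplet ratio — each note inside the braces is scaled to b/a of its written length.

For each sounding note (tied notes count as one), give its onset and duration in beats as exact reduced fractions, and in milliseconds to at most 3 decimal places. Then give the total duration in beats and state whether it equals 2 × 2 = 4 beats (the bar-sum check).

1) 0.0ms=0b +322.581ms=1b
2) 322.581ms=1b +161.29ms=1/2b
3) 483.871ms=3/2b +161.29ms=1/2b
4) 645.161ms=2b +430.108ms=4/3b
5) 1075.269ms=10/3b +215.054ms=2/3b
Σ=4b of 4 (186bpm 2/4) — PASS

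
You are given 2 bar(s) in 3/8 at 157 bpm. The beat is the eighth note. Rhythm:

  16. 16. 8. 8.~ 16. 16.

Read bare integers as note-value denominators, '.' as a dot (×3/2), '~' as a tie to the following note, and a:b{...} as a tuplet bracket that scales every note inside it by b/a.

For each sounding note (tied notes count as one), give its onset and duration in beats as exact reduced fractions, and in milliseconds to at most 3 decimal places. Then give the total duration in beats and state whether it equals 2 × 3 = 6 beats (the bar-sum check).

1) 0.0ms=0b +286.624ms=3/4b
2) 286.624ms=3/4b +286.624ms=3/4b
3) 573.248ms=3/2b +573.248ms=3/2b
4) 1146.497ms=3b +859.873ms=9/4b
5) 2006.369ms=21/4b +286.624ms=3/4b
Σ=6b of 6 (157bpm 3/8) — PASS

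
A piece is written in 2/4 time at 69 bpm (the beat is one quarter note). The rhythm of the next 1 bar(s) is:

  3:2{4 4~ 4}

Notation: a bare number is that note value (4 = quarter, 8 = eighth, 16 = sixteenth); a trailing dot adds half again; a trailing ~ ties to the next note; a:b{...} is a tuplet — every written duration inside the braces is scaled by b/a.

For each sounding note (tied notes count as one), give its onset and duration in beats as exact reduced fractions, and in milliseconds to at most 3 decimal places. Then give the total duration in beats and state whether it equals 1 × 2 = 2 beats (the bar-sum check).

1) 0.0ms=0b +579.71ms=2/3b
2) 579.71ms=2/3b +1159.42ms=4/3b
Σ=2b of 2 (69bpm 2/4) — PASS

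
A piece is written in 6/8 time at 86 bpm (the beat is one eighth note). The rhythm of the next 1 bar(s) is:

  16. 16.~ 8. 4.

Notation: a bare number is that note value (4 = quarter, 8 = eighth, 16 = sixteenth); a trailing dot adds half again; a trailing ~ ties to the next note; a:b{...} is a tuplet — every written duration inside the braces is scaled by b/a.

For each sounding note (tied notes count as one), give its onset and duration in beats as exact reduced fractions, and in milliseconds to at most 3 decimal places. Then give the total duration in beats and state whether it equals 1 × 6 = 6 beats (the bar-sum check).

1) 0.0ms=0b +523.256ms=3/4b
2) 523.256ms=3/4b +1569.767ms=9/4b
3) 2093.023ms=3b +2093.023ms=3b
Σ=6b of 6 (86bpm 6/8) — PASS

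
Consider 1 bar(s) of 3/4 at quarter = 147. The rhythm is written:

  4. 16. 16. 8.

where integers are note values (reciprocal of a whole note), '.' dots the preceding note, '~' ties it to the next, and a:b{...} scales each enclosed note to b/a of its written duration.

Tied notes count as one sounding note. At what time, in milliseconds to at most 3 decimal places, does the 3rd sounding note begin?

note 3 onset = 15/8b = 765.306ms

1. 0.0ms @ 0 + 612.245ms (3/2)
2. 612.245ms @ 3/2 + 153.061ms (3/8)
3. 765.306ms @ 15/8 + 153.061ms (3/8)
4. 918.367ms @ 9/4 + 306.122ms (3/4)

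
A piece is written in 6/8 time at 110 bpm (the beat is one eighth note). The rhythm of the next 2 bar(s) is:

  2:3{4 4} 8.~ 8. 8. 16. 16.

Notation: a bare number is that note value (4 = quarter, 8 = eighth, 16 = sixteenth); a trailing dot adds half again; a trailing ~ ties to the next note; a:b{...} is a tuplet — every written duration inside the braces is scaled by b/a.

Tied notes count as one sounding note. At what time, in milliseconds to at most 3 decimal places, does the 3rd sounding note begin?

note 3 onset = 6b = 3272.727ms

1. 0.0ms @ 0 + 1636.364ms (3)
2. 1636.364ms @ 3 + 1636.364ms (3)
3. 3272.727ms @ 6 + 1636.364ms (3)
4. 4909.091ms @ 9 + 818.182ms (3/2)
5. 5727.273ms @ 21/2 + 409.091ms (3/4)
6. 6136.364ms @ 45/4 + 409.091ms (3/4)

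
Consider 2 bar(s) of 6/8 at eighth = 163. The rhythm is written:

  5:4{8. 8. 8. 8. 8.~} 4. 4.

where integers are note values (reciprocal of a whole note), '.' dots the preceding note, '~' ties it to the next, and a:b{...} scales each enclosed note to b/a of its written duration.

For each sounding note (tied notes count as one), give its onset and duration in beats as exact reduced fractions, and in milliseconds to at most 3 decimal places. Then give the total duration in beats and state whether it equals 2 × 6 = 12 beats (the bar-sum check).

1) 0.0ms=0b +441.718ms=6/5b
2) 441.718ms=6/5b +441.718ms=6/5b
3) 883.436ms=12/5b +441.718ms=6/5b
4) 1325.153ms=18/5b +441.718ms=6/5b
5) 1766.871ms=24/5b +1546.012ms=21/5b
6) 3312.883ms=9b +1104.294ms=3b
Σ=12b of 12 (163bpm 6/8) — PASS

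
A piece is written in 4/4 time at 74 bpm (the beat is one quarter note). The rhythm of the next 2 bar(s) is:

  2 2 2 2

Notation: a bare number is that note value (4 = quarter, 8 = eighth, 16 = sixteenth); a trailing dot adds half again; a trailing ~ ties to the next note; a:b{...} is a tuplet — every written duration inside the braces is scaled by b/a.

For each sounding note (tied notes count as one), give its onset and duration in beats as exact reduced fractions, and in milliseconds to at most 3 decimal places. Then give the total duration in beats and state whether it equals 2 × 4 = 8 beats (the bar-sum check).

1) 0.0ms=0b +1621.622ms=2b
2) 1621.622ms=2b +1621.622ms=2b
3) 3243.243ms=4b +1621.622ms=2b
4) 4864.865ms=6b +1621.622ms=2b
Σ=8b of 8 (74bpm 4/4) — PASS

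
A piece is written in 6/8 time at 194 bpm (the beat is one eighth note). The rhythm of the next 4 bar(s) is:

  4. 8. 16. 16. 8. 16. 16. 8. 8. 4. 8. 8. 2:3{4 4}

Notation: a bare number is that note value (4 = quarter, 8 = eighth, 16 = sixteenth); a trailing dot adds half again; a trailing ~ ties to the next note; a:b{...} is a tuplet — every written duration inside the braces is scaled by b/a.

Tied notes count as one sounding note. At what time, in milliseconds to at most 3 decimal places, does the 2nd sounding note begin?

note 2 onset = 3b = 927.835ms

1. 0.0ms @ 0 + 927.835ms (3)
2. 927.835ms @ 3 + 463.918ms (3/2)
3. 1391.753ms @ 9/2 + 231.959ms (3/4)
4. 1623.711ms @ 21/4 + 231.959ms (3/4)
5. 1855.67ms @ 6 + 463.918ms (3/2)
6. 2319.588ms @ 15/2 + 231.959ms (3/4)
7. 2551.546ms @ 33/4 + 231.959ms (3/4)
8. 2783.505ms @ 9 + 463.918ms (3/2)
9. 3247.423ms @ 21/2 + 463.918ms (3/2)
10. 3711.34ms @ 12 + 927.835ms (3)
11. 4639.175ms @ 15 + 463.918ms (3/2)
12. 5103.093ms @ 33/2 + 463.918ms (3/2)
13. 5567.01ms @ 18 + 927.835ms (3)
14. 6494.845ms @ 21 + 927.835ms (3)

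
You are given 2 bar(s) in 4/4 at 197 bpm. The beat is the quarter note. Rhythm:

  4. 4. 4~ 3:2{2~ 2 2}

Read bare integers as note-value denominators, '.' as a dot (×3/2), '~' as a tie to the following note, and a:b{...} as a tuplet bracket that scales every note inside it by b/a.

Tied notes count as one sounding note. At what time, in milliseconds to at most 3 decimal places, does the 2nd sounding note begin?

1. 0.0ms @ 0 + 456.853ms (3/2)
2. 456.853ms @ 3/2 + 456.853ms (3/2)
3. 913.706ms @ 3 + 1116.751ms (11/3)
4. 2030.457ms @ 20/3 + 406.091ms (4/3)

note 2 onset = 3/2b = 456.853ms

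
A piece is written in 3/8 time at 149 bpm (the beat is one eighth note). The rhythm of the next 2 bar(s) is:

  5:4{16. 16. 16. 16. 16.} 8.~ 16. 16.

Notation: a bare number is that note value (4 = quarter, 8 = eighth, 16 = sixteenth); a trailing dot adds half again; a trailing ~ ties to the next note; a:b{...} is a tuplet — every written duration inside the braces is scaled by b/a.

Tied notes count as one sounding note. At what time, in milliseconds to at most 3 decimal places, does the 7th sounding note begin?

note 7 onset = 21/4b = 2114.094ms

1. 0.0ms @ 0 + 241.611ms (3/5)
2. 241.611ms @ 3/5 + 241.611ms (3/5)
3. 483.221ms @ 6/5 + 241.611ms (3/5)
4. 724.832ms @ 9/5 + 241.611ms (3/5)
5. 966.443ms @ 12/5 + 241.611ms (3/5)
6. 1208.054ms @ 3 + 906.04ms (9/4)
7. 2114.094ms @ 21/4 + 302.013ms (3/4)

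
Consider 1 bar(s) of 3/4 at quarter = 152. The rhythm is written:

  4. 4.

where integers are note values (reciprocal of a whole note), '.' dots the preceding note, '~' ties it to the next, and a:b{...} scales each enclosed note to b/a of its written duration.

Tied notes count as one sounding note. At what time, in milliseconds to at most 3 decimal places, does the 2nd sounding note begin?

note 2 onset = 3/2b = 592.105ms

1. 0.0ms @ 0 + 592.105ms (3/2)
2. 592.105ms @ 3/2 + 592.105ms (3/2)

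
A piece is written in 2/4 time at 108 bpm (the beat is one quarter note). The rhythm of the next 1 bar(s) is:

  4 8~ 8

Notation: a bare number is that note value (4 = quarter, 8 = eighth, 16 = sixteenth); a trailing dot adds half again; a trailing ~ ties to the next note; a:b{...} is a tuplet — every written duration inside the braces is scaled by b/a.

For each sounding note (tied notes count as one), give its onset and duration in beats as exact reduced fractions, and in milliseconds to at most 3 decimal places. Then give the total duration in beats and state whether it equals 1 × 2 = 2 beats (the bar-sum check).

1) 0.0ms=0b +555.556ms=1b
2) 555.556ms=1b +555.556ms=1b
Σ=2b of 2 (108bpm 2/4) — PASS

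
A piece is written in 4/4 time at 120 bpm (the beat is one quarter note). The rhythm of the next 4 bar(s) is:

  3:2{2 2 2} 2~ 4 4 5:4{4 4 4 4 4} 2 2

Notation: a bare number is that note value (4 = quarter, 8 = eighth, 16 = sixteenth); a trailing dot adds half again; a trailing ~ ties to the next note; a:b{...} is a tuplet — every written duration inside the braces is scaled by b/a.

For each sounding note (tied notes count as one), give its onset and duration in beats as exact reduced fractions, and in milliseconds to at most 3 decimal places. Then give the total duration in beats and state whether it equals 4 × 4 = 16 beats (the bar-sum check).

1) 0.0ms=0b +666.667ms=4/3b
2) 666.667ms=4/3b +666.667ms=4/3b
3) 1333.333ms=8/3b +666.667ms=4/3b
4) 2000.0ms=4b +1500.0ms=3b
5) 3500.0ms=7b +500.0ms=1b
6) 4000.0ms=8b +400.0ms=4/5b
7) 4400.0ms=44/5b +400.0ms=4/5b
8) 4800.0ms=48/5b +400.0ms=4/5b
9) 5200.0ms=52/5b +400.0ms=4/5b
10) 5600.0ms=56/5b +400.0ms=4/5b
11) 6000.0ms=12b +1000.0ms=2b
12) 7000.0ms=14b +1000.0ms=2b
Σ=16b of 16 (120bpm 4/4) — PASS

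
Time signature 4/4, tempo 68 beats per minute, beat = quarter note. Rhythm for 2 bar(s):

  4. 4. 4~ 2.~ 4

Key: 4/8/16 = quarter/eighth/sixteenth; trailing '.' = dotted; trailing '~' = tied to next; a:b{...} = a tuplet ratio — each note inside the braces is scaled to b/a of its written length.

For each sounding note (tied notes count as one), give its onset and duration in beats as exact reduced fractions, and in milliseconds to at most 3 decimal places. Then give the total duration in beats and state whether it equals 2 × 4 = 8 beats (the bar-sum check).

1) 0.0ms=0b +1323.529ms=3/2b
2) 1323.529ms=3/2b +1323.529ms=3/2b
3) 2647.059ms=3b +4411.765ms=5b
Σ=8b of 8 (68bpm 4/4) — PASS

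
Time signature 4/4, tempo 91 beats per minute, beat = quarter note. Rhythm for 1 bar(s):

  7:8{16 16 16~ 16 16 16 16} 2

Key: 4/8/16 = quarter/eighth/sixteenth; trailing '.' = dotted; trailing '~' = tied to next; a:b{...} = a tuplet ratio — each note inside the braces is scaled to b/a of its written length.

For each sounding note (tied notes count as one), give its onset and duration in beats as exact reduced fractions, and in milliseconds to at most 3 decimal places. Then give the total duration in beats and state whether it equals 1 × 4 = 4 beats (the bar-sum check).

1) 0.0ms=0b +188.383ms=2/7b
2) 188.383ms=2/7b +188.383ms=2/7b
3) 376.766ms=4/7b +376.766ms=4/7b
4) 753.532ms=8/7b +188.383ms=2/7b
5) 941.915ms=10/7b +188.383ms=2/7b
6) 1130.298ms=12/7b +188.383ms=2/7b
7) 1318.681ms=2b +1318.681ms=2b
Σ=4b of 4 (91bpm 4/4) — PASS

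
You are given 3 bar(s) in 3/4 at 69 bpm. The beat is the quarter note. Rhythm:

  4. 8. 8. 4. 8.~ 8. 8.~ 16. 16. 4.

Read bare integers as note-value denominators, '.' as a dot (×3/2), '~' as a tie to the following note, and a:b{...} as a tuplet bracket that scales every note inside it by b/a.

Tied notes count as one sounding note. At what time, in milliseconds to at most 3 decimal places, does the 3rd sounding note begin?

note 3 onset = 9/4b = 1956.522ms

1. 0.0ms @ 0 + 1304.348ms (3/2)
2. 1304.348ms @ 3/2 + 652.174ms (3/4)
3. 1956.522ms @ 9/4 + 652.174ms (3/4)
4. 2608.696ms @ 3 + 1304.348ms (3/2)
5. 3913.043ms @ 9/2 + 1304.348ms (3/2)
6. 5217.391ms @ 6 + 978.261ms (9/8)
7. 6195.652ms @ 57/8 + 326.087ms (3/8)
8. 6521.739ms @ 15/2 + 1304.348ms (3/2)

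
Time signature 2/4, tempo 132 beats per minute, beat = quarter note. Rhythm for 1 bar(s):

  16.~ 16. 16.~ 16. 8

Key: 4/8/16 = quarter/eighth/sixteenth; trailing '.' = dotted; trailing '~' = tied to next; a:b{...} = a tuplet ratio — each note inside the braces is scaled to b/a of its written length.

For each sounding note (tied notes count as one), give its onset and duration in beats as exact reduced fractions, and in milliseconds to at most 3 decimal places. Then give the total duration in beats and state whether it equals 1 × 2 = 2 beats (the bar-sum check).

1) 0.0ms=0b +340.909ms=3/4b
2) 340.909ms=3/4b +340.909ms=3/4b
3) 681.818ms=3/2b +227.273ms=1/2b
Σ=2b of 2 (132bpm 2/4) — PASS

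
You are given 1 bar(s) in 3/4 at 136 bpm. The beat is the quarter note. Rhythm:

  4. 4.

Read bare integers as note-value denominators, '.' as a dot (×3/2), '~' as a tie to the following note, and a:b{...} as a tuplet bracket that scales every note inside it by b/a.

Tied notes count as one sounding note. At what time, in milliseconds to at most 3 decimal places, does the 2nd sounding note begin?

note 2 onset = 3/2b = 661.765ms

1. 0.0ms @ 0 + 661.765ms (3/2)
2. 661.765ms @ 3/2 + 661.765ms (3/2)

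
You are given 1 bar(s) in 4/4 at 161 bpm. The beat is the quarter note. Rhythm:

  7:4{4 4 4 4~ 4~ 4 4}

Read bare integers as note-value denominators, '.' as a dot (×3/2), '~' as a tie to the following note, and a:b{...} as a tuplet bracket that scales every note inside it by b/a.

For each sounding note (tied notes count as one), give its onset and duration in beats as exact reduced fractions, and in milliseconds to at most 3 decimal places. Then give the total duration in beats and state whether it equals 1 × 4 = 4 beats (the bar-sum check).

1) 0.0ms=0b +212.955ms=4/7b
2) 212.955ms=4/7b +212.955ms=4/7b
3) 425.909ms=8/7b +212.955ms=4/7b
4) 638.864ms=12/7b +638.864ms=12/7b
5) 1277.728ms=24/7b +212.955ms=4/7b
Σ=4b of 4 (161bpm 4/4) — PASS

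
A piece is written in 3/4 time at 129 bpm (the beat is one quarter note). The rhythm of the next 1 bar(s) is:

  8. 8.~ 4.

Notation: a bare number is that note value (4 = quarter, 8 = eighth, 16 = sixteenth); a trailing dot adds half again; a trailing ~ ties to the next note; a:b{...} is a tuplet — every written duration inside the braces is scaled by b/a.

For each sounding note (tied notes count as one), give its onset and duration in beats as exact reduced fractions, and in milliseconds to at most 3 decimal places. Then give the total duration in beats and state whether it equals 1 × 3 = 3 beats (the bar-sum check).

1) 0.0ms=0b +348.837ms=3/4b
2) 348.837ms=3/4b +1046.512ms=9/4b
Σ=3b of 3 (129bpm 3/4) — PASS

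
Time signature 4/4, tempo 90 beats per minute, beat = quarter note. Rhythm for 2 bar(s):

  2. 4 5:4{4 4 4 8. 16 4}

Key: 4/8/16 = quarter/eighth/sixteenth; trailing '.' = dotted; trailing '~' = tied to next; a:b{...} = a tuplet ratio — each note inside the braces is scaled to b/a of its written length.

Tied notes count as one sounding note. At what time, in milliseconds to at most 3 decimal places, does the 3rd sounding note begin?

1. 0.0ms @ 0 + 2000.0ms (3)
2. 2000.0ms @ 3 + 666.667ms (1)
3. 2666.667ms @ 4 + 533.333ms (4/5)
4. 3200.0ms @ 24/5 + 533.333ms (4/5)
5. 3733.333ms @ 28/5 + 533.333ms (4/5)
6. 4266.667ms @ 32/5 + 400.0ms (3/5)
7. 4666.667ms @ 7 + 133.333ms (1/5)
8. 4800.0ms @ 36/5 + 533.333ms (4/5)

note 3 onset = 4b = 2666.667ms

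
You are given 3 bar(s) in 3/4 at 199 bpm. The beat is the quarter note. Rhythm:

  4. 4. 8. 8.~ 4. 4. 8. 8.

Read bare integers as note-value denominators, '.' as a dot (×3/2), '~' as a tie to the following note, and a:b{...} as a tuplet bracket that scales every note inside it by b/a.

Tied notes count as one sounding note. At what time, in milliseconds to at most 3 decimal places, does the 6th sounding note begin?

1. 0.0ms @ 0 + 452.261ms (3/2)
2. 452.261ms @ 3/2 + 452.261ms (3/2)
3. 904.523ms @ 3 + 226.131ms (3/4)
4. 1130.653ms @ 15/4 + 678.392ms (9/4)
5. 1809.045ms @ 6 + 452.261ms (3/2)
6. 2261.307ms @ 15/2 + 226.131ms (3/4)
7. 2487.437ms @ 33/4 + 226.131ms (3/4)

note 6 onset = 15/2b = 2261.307ms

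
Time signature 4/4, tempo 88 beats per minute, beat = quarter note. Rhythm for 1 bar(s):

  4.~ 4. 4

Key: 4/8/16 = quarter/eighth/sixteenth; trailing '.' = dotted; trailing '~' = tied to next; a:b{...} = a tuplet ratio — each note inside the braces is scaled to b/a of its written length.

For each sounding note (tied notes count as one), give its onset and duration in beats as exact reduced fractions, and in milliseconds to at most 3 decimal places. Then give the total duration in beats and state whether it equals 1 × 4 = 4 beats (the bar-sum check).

1) 0.0ms=0b +2045.455ms=3b
2) 2045.455ms=3b +681.818ms=1b
Σ=4b of 4 (88bpm 4/4) — PASS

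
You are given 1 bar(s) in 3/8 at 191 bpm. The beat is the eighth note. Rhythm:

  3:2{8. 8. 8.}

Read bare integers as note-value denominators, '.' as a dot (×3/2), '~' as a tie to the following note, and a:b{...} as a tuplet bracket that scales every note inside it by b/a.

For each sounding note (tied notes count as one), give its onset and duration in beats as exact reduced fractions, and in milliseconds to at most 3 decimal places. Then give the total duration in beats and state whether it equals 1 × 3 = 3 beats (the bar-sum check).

1) 0.0ms=0b +314.136ms=1b
2) 314.136ms=1b +314.136ms=1b
3) 628.272ms=2b +314.136ms=1b
Σ=3b of 3 (191bpm 3/8) — PASS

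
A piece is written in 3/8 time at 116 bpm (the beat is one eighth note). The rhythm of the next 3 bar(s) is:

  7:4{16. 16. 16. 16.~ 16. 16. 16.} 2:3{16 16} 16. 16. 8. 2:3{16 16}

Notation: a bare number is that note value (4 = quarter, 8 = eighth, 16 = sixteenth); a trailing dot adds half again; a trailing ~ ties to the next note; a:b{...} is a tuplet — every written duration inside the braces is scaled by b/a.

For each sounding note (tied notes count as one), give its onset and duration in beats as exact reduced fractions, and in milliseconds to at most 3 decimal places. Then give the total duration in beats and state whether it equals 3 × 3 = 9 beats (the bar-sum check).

1) 0.0ms=0b +221.675ms=3/7b
2) 221.675ms=3/7b +221.675ms=3/7b
3) 443.35ms=6/7b +221.675ms=3/7b
4) 665.025ms=9/7b +443.35ms=6/7b
5) 1108.374ms=15/7b +221.675ms=3/7b
6) 1330.049ms=18/7b +221.675ms=3/7b
7) 1551.724ms=3b +387.931ms=3/4b
8) 1939.655ms=15/4b +387.931ms=3/4b
9) 2327.586ms=9/2b +387.931ms=3/4b
10) 2715.517ms=21/4b +387.931ms=3/4b
11) 3103.448ms=6b +775.862ms=3/2b
12) 3879.31ms=15/2b +387.931ms=3/4b
13) 4267.241ms=33/4b +387.931ms=3/4b
Σ=9b of 9 (116bpm 3/8) — PASS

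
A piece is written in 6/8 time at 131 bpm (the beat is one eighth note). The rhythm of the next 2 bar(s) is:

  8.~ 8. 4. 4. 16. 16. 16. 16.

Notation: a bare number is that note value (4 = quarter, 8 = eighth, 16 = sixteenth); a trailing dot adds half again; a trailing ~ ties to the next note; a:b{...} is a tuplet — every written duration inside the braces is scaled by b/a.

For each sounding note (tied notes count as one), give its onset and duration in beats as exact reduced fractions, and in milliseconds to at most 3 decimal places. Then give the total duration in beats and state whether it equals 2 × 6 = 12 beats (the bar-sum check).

1) 0.0ms=0b +1374.046ms=3b
2) 1374.046ms=3b +1374.046ms=3b
3) 2748.092ms=6b +1374.046ms=3b
4) 4122.137ms=9b +343.511ms=3/4b
5) 4465.649ms=39/4b +343.511ms=3/4b
6) 4809.16ms=21/2b +343.511ms=3/4b
7) 5152.672ms=45/4b +343.511ms=3/4b
Σ=12b of 12 (131bpm 6/8) — PASS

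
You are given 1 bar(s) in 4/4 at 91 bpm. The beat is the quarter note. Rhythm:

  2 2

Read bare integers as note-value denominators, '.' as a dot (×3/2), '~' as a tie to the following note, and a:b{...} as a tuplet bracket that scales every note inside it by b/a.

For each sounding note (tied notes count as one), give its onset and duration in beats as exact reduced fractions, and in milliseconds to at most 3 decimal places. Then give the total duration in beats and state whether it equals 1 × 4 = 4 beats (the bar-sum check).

1) 0.0ms=0b +1318.681ms=2b
2) 1318.681ms=2b +1318.681ms=2b
Σ=4b of 4 (91bpm 4/4) — PASS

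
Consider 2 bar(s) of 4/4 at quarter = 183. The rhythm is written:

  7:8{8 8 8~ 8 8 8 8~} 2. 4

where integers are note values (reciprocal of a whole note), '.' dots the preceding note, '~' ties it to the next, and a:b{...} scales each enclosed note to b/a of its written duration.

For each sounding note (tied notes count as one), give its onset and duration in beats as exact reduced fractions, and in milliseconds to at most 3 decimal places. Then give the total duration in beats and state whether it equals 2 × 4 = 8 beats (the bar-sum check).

1) 0.0ms=0b +187.354ms=4/7b
2) 187.354ms=4/7b +187.354ms=4/7b
3) 374.707ms=8/7b +374.707ms=8/7b
4) 749.415ms=16/7b +187.354ms=4/7b
5) 936.768ms=20/7b +187.354ms=4/7b
6) 1124.122ms=24/7b +1170.96ms=25/7b
7) 2295.082ms=7b +327.869ms=1b
Σ=8b of 8 (183bpm 4/4) — PASS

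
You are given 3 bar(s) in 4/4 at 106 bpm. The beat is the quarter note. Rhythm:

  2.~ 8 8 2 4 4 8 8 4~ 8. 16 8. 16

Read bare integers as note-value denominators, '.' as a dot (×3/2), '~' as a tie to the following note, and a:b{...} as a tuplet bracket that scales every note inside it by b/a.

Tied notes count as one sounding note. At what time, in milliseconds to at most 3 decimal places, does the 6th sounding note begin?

note 6 onset = 8b = 4528.302ms

1. 0.0ms @ 0 + 1981.132ms (7/2)
2. 1981.132ms @ 7/2 + 283.019ms (1/2)
3. 2264.151ms @ 4 + 1132.075ms (2)
4. 3396.226ms @ 6 + 566.038ms (1)
5. 3962.264ms @ 7 + 566.038ms (1)
6. 4528.302ms @ 8 + 283.019ms (1/2)
7. 4811.321ms @ 17/2 + 283.019ms (1/2)
8. 5094.34ms @ 9 + 990.566ms (7/4)
9. 6084.906ms @ 43/4 + 141.509ms (1/4)
10. 6226.415ms @ 11 + 424.528ms (3/4)
11. 6650.943ms @ 47/4 + 141.509ms (1/4)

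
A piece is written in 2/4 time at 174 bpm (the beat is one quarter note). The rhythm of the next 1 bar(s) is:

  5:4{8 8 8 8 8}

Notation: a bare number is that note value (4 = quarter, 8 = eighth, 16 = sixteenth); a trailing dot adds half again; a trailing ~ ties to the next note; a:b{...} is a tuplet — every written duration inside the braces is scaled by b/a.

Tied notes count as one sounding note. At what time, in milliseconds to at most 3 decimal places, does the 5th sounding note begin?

note 5 onset = 8/5b = 551.724ms

1. 0.0ms @ 0 + 137.931ms (2/5)
2. 137.931ms @ 2/5 + 137.931ms (2/5)
3. 275.862ms @ 4/5 + 137.931ms (2/5)
4. 413.793ms @ 6/5 + 137.931ms (2/5)
5. 551.724ms @ 8/5 + 137.931ms (2/5)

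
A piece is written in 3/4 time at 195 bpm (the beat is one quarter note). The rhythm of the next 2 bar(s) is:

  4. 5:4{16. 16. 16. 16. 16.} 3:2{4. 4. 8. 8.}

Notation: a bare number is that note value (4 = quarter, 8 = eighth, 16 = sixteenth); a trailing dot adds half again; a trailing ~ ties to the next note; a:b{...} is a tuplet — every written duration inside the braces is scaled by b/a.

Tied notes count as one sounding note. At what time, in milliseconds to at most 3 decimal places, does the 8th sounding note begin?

1. 0.0ms @ 0 + 461.538ms (3/2)
2. 461.538ms @ 3/2 + 92.308ms (3/10)
3. 553.846ms @ 9/5 + 92.308ms (3/10)
4. 646.154ms @ 21/10 + 92.308ms (3/10)
5. 738.462ms @ 12/5 + 92.308ms (3/10)
6. 830.769ms @ 27/10 + 92.308ms (3/10)
7. 923.077ms @ 3 + 307.692ms (1)
8. 1230.769ms @ 4 + 307.692ms (1)
9. 1538.462ms @ 5 + 153.846ms (1/2)
10. 1692.308ms @ 11/2 + 153.846ms (1/2)

note 8 onset = 4b = 1230.769ms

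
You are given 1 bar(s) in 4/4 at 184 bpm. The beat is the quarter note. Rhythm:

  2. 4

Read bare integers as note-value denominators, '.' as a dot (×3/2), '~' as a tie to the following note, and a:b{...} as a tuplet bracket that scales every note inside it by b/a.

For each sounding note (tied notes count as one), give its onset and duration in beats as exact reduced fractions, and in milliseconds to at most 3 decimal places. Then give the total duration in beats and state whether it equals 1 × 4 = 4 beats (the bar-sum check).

1) 0.0ms=0b +978.261ms=3b
2) 978.261ms=3b +326.087ms=1b
Σ=4b of 4 (184bpm 4/4) — PASS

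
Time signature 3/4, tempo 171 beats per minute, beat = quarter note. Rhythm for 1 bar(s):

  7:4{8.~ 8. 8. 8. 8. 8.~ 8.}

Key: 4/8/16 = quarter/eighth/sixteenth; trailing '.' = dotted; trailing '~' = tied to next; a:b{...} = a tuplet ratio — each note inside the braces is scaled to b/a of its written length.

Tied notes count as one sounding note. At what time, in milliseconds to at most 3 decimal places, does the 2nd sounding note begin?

note 2 onset = 6/7b = 300.752ms

1. 0.0ms @ 0 + 300.752ms (6/7)
2. 300.752ms @ 6/7 + 150.376ms (3/7)
3. 451.128ms @ 9/7 + 150.376ms (3/7)
4. 601.504ms @ 12/7 + 150.376ms (3/7)
5. 751.88ms @ 15/7 + 300.752ms (6/7)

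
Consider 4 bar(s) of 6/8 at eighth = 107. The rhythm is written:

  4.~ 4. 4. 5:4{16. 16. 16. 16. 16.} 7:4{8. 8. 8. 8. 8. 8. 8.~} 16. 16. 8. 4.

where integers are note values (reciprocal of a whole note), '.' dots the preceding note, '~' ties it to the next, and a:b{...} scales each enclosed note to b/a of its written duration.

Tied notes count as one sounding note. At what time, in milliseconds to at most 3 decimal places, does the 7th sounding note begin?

note 7 onset = 57/5b = 6392.523ms

1. 0.0ms @ 0 + 3364.486ms (6)
2. 3364.486ms @ 6 + 1682.243ms (3)
3. 5046.729ms @ 9 + 336.449ms (3/5)
4. 5383.178ms @ 48/5 + 336.449ms (3/5)
5. 5719.626ms @ 51/5 + 336.449ms (3/5)
6. 6056.075ms @ 54/5 + 336.449ms (3/5)
7. 6392.523ms @ 57/5 + 336.449ms (3/5)
8. 6728.972ms @ 12 + 480.641ms (6/7)
9. 7209.613ms @ 90/7 + 480.641ms (6/7)
10. 7690.254ms @ 96/7 + 480.641ms (6/7)
11. 8170.895ms @ 102/7 + 480.641ms (6/7)
12. 8651.535ms @ 108/7 + 480.641ms (6/7)
13. 9132.176ms @ 114/7 + 480.641ms (6/7)
14. 9612.817ms @ 120/7 + 901.202ms (45/28)
15. 10514.019ms @ 75/4 + 420.561ms (3/4)
16. 10934.579ms @ 39/2 + 841.121ms (3/2)
17. 11775.701ms @ 21 + 1682.243ms (3)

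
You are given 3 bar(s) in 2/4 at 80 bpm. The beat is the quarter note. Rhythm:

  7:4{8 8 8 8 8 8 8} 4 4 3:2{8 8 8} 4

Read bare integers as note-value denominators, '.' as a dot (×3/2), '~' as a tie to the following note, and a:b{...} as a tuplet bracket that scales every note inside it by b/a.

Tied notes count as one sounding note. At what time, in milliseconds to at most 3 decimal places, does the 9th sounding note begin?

note 9 onset = 3b = 2250.0ms

1. 0.0ms @ 0 + 214.286ms (2/7)
2. 214.286ms @ 2/7 + 214.286ms (2/7)
3. 428.571ms @ 4/7 + 214.286ms (2/7)
4. 642.857ms @ 6/7 + 214.286ms (2/7)
5. 857.143ms @ 8/7 + 214.286ms (2/7)
6. 1071.429ms @ 10/7 + 214.286ms (2/7)
7. 1285.714ms @ 12/7 + 214.286ms (2/7)
8. 1500.0ms @ 2 + 750.0ms (1)
9. 2250.0ms @ 3 + 750.0ms (1)
10. 3000.0ms @ 4 + 250.0ms (1/3)
11. 3250.0ms @ 13/3 + 250.0ms (1/3)
12. 3500.0ms @ 14/3 + 250.0ms (1/3)
13. 3750.0ms @ 5 + 750.0ms (1)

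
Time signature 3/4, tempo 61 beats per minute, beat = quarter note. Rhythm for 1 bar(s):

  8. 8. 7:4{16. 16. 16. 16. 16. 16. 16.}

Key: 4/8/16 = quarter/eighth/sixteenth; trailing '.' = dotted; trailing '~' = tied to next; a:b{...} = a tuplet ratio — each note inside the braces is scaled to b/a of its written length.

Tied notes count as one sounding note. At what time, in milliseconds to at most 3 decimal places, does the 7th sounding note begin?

1. 0.0ms @ 0 + 737.705ms (3/4)
2. 737.705ms @ 3/4 + 737.705ms (3/4)
3. 1475.41ms @ 3/2 + 210.773ms (3/14)
4. 1686.183ms @ 12/7 + 210.773ms (3/14)
5. 1896.956ms @ 27/14 + 210.773ms (3/14)
6. 2107.728ms @ 15/7 + 210.773ms (3/14)
7. 2318.501ms @ 33/14 + 210.773ms (3/14)
8. 2529.274ms @ 18/7 + 210.773ms (3/14)
9. 2740.047ms @ 39/14 + 210.773ms (3/14)

note 7 onset = 33/14b = 2318.501ms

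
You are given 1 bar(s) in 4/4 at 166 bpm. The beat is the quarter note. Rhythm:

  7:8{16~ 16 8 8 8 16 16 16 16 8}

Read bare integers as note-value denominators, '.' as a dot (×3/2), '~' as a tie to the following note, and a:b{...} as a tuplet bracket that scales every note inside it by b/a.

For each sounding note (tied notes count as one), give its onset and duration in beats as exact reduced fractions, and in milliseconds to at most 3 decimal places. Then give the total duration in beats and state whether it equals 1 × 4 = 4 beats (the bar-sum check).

1) 0.0ms=0b +206.54ms=4/7b
2) 206.54ms=4/7b +206.54ms=4/7b
3) 413.081ms=8/7b +206.54ms=4/7b
4) 619.621ms=12/7b +206.54ms=4/7b
5) 826.162ms=16/7b +103.27ms=2/7b
6) 929.432ms=18/7b +103.27ms=2/7b
7) 1032.702ms=20/7b +103.27ms=2/7b
8) 1135.972ms=22/7b +103.27ms=2/7b
9) 1239.243ms=24/7b +206.54ms=4/7b
Σ=4b of 4 (166bpm 4/4) — PASS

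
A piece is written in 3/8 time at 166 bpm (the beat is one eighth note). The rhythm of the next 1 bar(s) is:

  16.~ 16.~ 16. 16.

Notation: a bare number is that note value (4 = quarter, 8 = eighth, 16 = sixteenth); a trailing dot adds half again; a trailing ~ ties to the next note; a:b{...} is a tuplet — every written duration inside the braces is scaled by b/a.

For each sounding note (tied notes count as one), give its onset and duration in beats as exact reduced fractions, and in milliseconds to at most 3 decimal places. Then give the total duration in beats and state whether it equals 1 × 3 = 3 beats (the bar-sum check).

1) 0.0ms=0b +813.253ms=9/4b
2) 813.253ms=9/4b +271.084ms=3/4b
Σ=3b of 3 (166bpm 3/8) — PASS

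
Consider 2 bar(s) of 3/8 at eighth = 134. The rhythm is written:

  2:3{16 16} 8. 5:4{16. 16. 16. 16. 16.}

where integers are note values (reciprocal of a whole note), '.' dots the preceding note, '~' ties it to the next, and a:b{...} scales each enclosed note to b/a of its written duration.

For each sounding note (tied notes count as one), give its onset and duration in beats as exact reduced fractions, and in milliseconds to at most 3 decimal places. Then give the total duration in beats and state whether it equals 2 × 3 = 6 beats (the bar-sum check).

1) 0.0ms=0b +335.821ms=3/4b
2) 335.821ms=3/4b +335.821ms=3/4b
3) 671.642ms=3/2b +671.642ms=3/2b
4) 1343.284ms=3b +268.657ms=3/5b
5) 1611.94ms=18/5b +268.657ms=3/5b
6) 1880.597ms=21/5b +268.657ms=3/5b
7) 2149.254ms=24/5b +268.657ms=3/5b
8) 2417.91ms=27/5b +268.657ms=3/5b
Σ=6b of 6 (134bpm 3/8) — PASS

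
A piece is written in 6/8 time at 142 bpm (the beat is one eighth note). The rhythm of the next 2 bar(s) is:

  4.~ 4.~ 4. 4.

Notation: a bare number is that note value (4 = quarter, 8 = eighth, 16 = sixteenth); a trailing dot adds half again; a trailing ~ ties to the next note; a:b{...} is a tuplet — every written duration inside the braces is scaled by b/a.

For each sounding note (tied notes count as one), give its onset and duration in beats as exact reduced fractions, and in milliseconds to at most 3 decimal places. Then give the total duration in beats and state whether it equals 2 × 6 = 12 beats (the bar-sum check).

1) 0.0ms=0b +3802.817ms=9b
2) 3802.817ms=9b +1267.606ms=3b
Σ=12b of 12 (142bpm 6/8) — PASS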